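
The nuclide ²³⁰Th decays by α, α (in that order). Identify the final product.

Rn-222

Start: (A, Z) = (230, 90).
After α: (226, 88).
After α: (222, 86).
Z = 86 is radon.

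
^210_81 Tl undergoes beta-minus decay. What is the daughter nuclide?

Pb-210

Beta-minus decay: mass number changes by +0, atomic number by +1.
A: 210 = 210; Z: 81 + 1 = 82.
Z = 82 is lead, so the daughter is ^210_82 Pb.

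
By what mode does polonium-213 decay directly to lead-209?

alpha decay

ΔA = 209 − 213 = -4; ΔZ = 82 − 84 = -2.
A drops by 4 and Z drops by 2 — the signature of alpha emission.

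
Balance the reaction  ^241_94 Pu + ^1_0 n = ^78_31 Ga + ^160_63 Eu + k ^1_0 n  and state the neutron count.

4

Conserve mass number: 242 = 78 + 160 + k, so k = 242 − 238 = 4.
Check atomic number: 94 = 31 + 63 + 0 = 94. ✓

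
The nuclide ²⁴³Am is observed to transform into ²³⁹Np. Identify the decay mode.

alpha decay

ΔA = 239 − 243 = -4; ΔZ = 93 − 95 = -2.
A drops by 4 and Z drops by 2 — the signature of alpha emission.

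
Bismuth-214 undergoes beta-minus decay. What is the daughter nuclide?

Beta-minus decay: mass number changes by +0, atomic number by +1.
A: 214 = 214; Z: 83 + 1 = 84.
Z = 84 is polonium, so the daughter is polonium-214.

Po-214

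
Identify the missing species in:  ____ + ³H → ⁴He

Conserve mass number: A + 3 = 4, so A = 1.
Conserve atomic number: Z + 1 = 2, so Z = 1.
A = 1 and Z = 1 is ¹H — a proton.

proton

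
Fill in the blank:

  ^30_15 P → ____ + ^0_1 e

Conserve mass number: 30 = A + 0, so A = 30.
Conserve atomic number: 15 = Z + 1, so Z = 14.
Z = 14 is silicon, so the species is ^30_14 Si.

Si-30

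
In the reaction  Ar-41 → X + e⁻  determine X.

K-41

Conserve mass number: 41 = A + 0, so A = 41.
Conserve atomic number: 18 = Z − 1, so Z = 19.
Z = 19 is potassium, so the species is K-41.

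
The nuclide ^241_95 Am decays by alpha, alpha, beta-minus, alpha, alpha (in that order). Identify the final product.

Start: (A, Z) = (241, 95).
After α: (237, 93).
After α: (233, 91).
After β⁻: (233, 92).
After α: (229, 90).
After α: (225, 88).
Z = 88 is radium.

Ra-225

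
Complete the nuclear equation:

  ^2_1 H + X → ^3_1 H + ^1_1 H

deuteron

Conserve mass number: 2 + A = 3 + 1, so A = 2.
Conserve atomic number: 1 + Z = 1 + 1, so Z = 1.
A = 2 and Z = 1 is ^2_1 H — a deuteron.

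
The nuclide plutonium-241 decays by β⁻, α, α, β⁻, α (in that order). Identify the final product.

Th-229

Start: (A, Z) = (241, 94).
After β⁻: (241, 95).
After α: (237, 93).
After α: (233, 91).
After β⁻: (233, 92).
After α: (229, 90).
Z = 90 is thorium.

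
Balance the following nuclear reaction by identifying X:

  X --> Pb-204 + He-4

Po-208

Conserve mass number: A = 204 + 4, so A = 208.
Conserve atomic number: Z = 82 + 2, so Z = 84.
Z = 84 is polonium, so the species is Po-208.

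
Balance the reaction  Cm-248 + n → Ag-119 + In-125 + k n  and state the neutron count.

Conserve mass number: 249 = 119 + 125 + k, so k = 249 − 244 = 5.
Check atomic number: 96 = 47 + 49 + 0 = 96. ✓

5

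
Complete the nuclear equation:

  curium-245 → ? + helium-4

Conserve mass number: 245 = A + 4, so A = 241.
Conserve atomic number: 96 = Z + 2, so Z = 94.
Z = 94 is plutonium, so the species is plutonium-241.

Pu-241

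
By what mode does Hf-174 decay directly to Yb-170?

ΔA = 170 − 174 = -4; ΔZ = 70 − 72 = -2.
A drops by 4 and Z drops by 2 — the signature of alpha emission.

alpha decay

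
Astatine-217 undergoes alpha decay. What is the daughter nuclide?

Bi-213

Alpha decay: mass number changes by -4, atomic number by -2.
A: 217 − 4 = 213; Z: 85 − 2 = 83.
Z = 83 is bismuth, so the daughter is bismuth-213.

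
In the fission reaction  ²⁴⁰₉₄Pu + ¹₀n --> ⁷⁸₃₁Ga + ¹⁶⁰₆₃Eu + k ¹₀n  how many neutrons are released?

3

Conserve mass number: 241 = 78 + 160 + k, so k = 241 − 238 = 3.
Check atomic number: 94 = 31 + 63 + 0 = 94. ✓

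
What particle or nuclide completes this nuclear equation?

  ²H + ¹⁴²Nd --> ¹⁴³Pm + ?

neutron

Conserve mass number: 2 + 142 = 143 + A, so A = 1.
Conserve atomic number: 1 + 60 = 61 + Z, so Z = 0.
A = 1 and Z = 0 is ¹n — a neutron.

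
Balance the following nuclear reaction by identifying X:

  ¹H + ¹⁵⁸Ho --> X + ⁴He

Dy-155

Conserve mass number: 1 + 158 = A + 4, so A = 155.
Conserve atomic number: 1 + 67 = Z + 2, so Z = 66.
Z = 66 is dysprosium, so the species is ¹⁵⁵Dy.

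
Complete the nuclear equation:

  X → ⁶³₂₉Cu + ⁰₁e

Conserve mass number: A = 63 + 0, so A = 63.
Conserve atomic number: Z = 29 + 1, so Z = 30.
Z = 30 is zinc, so the species is ⁶³₃₀Zn.

Zn-63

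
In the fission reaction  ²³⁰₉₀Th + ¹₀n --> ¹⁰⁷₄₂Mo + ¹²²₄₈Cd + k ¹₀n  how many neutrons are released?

2

Conserve mass number: 231 = 107 + 122 + k, so k = 231 − 229 = 2.
Check atomic number: 90 = 42 + 48 + 0 = 90. ✓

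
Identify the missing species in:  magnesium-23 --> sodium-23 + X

positron

Conserve mass number: 23 = 23 + A, so A = 0.
Conserve atomic number: 12 = 11 + Z, so Z = 1.
A = 0 and Z = 1 is e⁺ — a positron.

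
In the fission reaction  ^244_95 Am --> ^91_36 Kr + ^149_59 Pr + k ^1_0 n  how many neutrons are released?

Conserve mass number: 244 = 91 + 149 + k, so k = 244 − 240 = 4.
Check atomic number: 95 = 36 + 59 + 0 = 95. ✓

4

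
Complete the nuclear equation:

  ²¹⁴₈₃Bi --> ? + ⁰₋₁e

Conserve mass number: 214 = A + 0, so A = 214.
Conserve atomic number: 83 = Z − 1, so Z = 84.
Z = 84 is polonium, so the species is ²¹⁴₈₄Po.

Po-214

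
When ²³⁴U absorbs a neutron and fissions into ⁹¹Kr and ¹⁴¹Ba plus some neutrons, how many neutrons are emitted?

3

Conserve mass number: 235 = 91 + 141 + k, so k = 235 − 232 = 3.
Check atomic number: 92 = 36 + 56 + 0 = 92. ✓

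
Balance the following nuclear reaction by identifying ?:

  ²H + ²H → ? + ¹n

He-3

Conserve mass number: 2 + 2 = A + 1, so A = 3.
Conserve atomic number: 1 + 1 = Z + 0, so Z = 2.
Z = 2 is helium, so the species is ³He.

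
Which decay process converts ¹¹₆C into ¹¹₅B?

beta-plus decay or electron capture

ΔA = 11 − 11 = 0; ΔZ = 5 − 6 = -1.
A is unchanged and Z drops by 1 — a proton has become a neutron (β⁺ emission or electron capture).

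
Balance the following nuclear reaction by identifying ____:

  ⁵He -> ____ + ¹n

He-4

Conserve mass number: 5 = A + 1, so A = 4.
Conserve atomic number: 2 = Z + 0, so Z = 2.
A = 4 and Z = 2 is ⁴He — an alpha particle.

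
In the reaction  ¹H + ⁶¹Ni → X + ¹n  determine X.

Cu-61

Conserve mass number: 1 + 61 = A + 1, so A = 61.
Conserve atomic number: 1 + 28 = Z + 0, so Z = 29.
Z = 29 is copper, so the species is ⁶¹Cu.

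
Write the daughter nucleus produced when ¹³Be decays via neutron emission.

Be-12

Neutron emission: mass number changes by -1, atomic number by +0.
A: 13 − 1 = 12; Z: 4 = 4.
Z = 4 is beryllium, so the daughter is ¹²Be.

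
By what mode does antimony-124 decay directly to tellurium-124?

beta-minus decay

ΔA = 124 − 124 = 0; ΔZ = 52 − 51 = +1.
A is unchanged and Z rises by 1 — a neutron has become a proton (β⁻ decay).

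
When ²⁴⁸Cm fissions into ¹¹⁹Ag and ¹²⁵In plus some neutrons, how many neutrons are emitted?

4

Conserve mass number: 248 = 119 + 125 + k, so k = 248 − 244 = 4.
Check atomic number: 96 = 47 + 49 + 0 = 96. ✓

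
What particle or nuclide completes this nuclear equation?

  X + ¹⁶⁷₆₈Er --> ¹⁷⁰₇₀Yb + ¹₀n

Conserve mass number: A + 167 = 170 + 1, so A = 4.
Conserve atomic number: Z + 68 = 70 + 0, so Z = 2.
A = 4 and Z = 2 is ⁴₂He — an alpha particle.

alpha particle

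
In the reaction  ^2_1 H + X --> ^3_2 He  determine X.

Conserve mass number: 2 + A = 3, so A = 1.
Conserve atomic number: 1 + Z = 2, so Z = 1.
A = 1 and Z = 1 is ^1_1 H — a proton.

proton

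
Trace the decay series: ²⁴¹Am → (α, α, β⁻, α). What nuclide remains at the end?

Start: (A, Z) = (241, 95).
After α: (237, 93).
After α: (233, 91).
After β⁻: (233, 92).
After α: (229, 90).
Z = 90 is thorium.

Th-229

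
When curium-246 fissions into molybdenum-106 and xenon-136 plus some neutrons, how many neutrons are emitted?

Conserve mass number: 246 = 106 + 136 + k, so k = 246 − 242 = 4.
Check atomic number: 96 = 42 + 54 + 0 = 96. ✓

4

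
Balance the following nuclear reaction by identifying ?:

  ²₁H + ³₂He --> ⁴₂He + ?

proton

Conserve mass number: 2 + 3 = 4 + A, so A = 1.
Conserve atomic number: 1 + 2 = 2 + Z, so Z = 1.
A = 1 and Z = 1 is ¹₁H — a proton.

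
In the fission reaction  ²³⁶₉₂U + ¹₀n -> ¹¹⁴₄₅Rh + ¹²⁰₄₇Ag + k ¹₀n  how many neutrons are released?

Conserve mass number: 237 = 114 + 120 + k, so k = 237 − 234 = 3.
Check atomic number: 92 = 45 + 47 + 0 = 92. ✓

3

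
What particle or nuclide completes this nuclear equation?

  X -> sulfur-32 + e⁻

Conserve mass number: A = 32 + 0, so A = 32.
Conserve atomic number: Z = 16 − 1, so Z = 15.
Z = 15 is phosphorus, so the species is phosphorus-32.

P-32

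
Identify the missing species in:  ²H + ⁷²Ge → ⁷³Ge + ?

Conserve mass number: 2 + 72 = 73 + A, so A = 1.
Conserve atomic number: 1 + 32 = 32 + Z, so Z = 1.
A = 1 and Z = 1 is ¹H — a proton.

proton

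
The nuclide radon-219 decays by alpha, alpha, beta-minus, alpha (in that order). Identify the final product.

Start: (A, Z) = (219, 86).
After α: (215, 84).
After α: (211, 82).
After β⁻: (211, 83).
After α: (207, 81).
Z = 81 is thallium.

Tl-207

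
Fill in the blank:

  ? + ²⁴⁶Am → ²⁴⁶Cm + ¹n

Conserve mass number: A + 246 = 246 + 1, so A = 1.
Conserve atomic number: Z + 95 = 96 + 0, so Z = 1.
A = 1 and Z = 1 is ¹H — a proton.

proton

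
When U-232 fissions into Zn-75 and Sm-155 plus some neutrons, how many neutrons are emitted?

Conserve mass number: 232 = 75 + 155 + k, so k = 232 − 230 = 2.
Check atomic number: 92 = 30 + 62 + 0 = 92. ✓

2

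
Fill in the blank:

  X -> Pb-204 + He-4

Po-208

Conserve mass number: A = 204 + 4, so A = 208.
Conserve atomic number: Z = 82 + 2, so Z = 84.
Z = 84 is polonium, so the species is Po-208.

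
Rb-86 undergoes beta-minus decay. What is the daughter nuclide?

Beta-minus decay: mass number changes by +0, atomic number by +1.
A: 86 = 86; Z: 37 + 1 = 38.
Z = 38 is strontium, so the daughter is Sr-86.

Sr-86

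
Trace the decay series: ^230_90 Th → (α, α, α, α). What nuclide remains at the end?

Pb-214

Start: (A, Z) = (230, 90).
After α: (226, 88).
After α: (222, 86).
After α: (218, 84).
After α: (214, 82).
Z = 82 is lead.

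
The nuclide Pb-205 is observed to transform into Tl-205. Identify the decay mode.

beta-plus decay or electron capture

ΔA = 205 − 205 = 0; ΔZ = 81 − 82 = -1.
A is unchanged and Z drops by 1 — a proton has become a neutron (β⁺ emission or electron capture).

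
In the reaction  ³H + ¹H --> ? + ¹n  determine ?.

He-3

Conserve mass number: 3 + 1 = A + 1, so A = 3.
Conserve atomic number: 1 + 1 = Z + 0, so Z = 2.
Z = 2 is helium, so the species is ³He.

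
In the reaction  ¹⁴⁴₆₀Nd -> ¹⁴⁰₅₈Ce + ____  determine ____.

Conserve mass number: 144 = 140 + A, so A = 4.
Conserve atomic number: 60 = 58 + Z, so Z = 2.
A = 4 and Z = 2 is ⁴₂He — an alpha particle.

alpha particle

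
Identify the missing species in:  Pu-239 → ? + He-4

U-235

Conserve mass number: 239 = A + 4, so A = 235.
Conserve atomic number: 94 = Z + 2, so Z = 92.
Z = 92 is uranium, so the species is U-235.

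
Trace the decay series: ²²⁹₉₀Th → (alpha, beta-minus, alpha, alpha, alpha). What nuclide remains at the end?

Bi-213

Start: (A, Z) = (229, 90).
After α: (225, 88).
After β⁻: (225, 89).
After α: (221, 87).
After α: (217, 85).
After α: (213, 83).
Z = 83 is bismuth.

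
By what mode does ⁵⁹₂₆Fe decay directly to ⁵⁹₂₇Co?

ΔA = 59 − 59 = 0; ΔZ = 27 − 26 = +1.
A is unchanged and Z rises by 1 — a neutron has become a proton (β⁻ decay).

beta-minus decay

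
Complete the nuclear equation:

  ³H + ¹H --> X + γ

Conserve mass number: 3 + 1 = A + 0, so A = 4.
Conserve atomic number: 1 + 1 = Z + 0, so Z = 2.
A = 4 and Z = 2 is ⁴He — an alpha particle.

He-4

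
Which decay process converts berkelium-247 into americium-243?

ΔA = 243 − 247 = -4; ΔZ = 95 − 97 = -2.
A drops by 4 and Z drops by 2 — the signature of alpha emission.

alpha decay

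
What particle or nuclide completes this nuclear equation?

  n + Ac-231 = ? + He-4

Fr-228

Conserve mass number: 1 + 231 = A + 4, so A = 228.
Conserve atomic number: 0 + 89 = Z + 2, so Z = 87.
Z = 87 is francium, so the species is Fr-228.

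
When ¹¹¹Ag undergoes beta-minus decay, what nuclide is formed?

Cd-111

Beta-minus decay: mass number changes by +0, atomic number by +1.
A: 111 = 111; Z: 47 + 1 = 48.
Z = 48 is cadmium, so the daughter is ¹¹¹Cd.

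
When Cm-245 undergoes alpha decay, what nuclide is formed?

Pu-241

Alpha decay: mass number changes by -4, atomic number by -2.
A: 245 − 4 = 241; Z: 96 − 2 = 94.
Z = 94 is plutonium, so the daughter is Pu-241.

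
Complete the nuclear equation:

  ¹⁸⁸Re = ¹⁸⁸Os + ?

beta-minus particle

Conserve mass number: 188 = 188 + A, so A = 0.
Conserve atomic number: 75 = 76 + Z, so Z = -1.
A = 0 and Z = -1 is e⁻ — a beta-minus particle.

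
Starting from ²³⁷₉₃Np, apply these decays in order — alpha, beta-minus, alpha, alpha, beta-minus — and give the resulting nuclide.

Ac-225

Start: (A, Z) = (237, 93).
After α: (233, 91).
After β⁻: (233, 92).
After α: (229, 90).
After α: (225, 88).
After β⁻: (225, 89).
Z = 89 is actinium.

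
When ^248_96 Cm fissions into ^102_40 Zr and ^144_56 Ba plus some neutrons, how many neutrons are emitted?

Conserve mass number: 248 = 102 + 144 + k, so k = 248 − 246 = 2.
Check atomic number: 96 = 40 + 56 + 0 = 96. ✓

2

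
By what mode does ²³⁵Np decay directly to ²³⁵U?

ΔA = 235 − 235 = 0; ΔZ = 92 − 93 = -1.
A is unchanged and Z drops by 1 — a proton has become a neutron (β⁺ emission or electron capture).

beta-plus decay or electron capture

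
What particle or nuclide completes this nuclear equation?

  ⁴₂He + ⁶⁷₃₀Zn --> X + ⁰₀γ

Ge-71

Conserve mass number: 4 + 67 = A + 0, so A = 71.
Conserve atomic number: 2 + 30 = Z + 0, so Z = 32.
Z = 32 is germanium, so the species is ⁷¹₃₂Ge.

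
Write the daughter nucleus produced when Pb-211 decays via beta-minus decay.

Beta-minus decay: mass number changes by +0, atomic number by +1.
A: 211 = 211; Z: 82 + 1 = 83.
Z = 83 is bismuth, so the daughter is Bi-211.

Bi-211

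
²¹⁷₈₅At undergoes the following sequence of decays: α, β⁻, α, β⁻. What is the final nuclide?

Start: (A, Z) = (217, 85).
After α: (213, 83).
After β⁻: (213, 84).
After α: (209, 82).
After β⁻: (209, 83).
Z = 83 is bismuth.

Bi-209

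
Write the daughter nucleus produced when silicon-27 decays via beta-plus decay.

Beta-plus decay: mass number changes by +0, atomic number by -1.
A: 27 = 27; Z: 14 − 1 = 13.
Z = 13 is aluminium, so the daughter is aluminium-27.

Al-27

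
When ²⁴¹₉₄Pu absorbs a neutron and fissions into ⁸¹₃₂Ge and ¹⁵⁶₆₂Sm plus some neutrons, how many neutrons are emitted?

5

Conserve mass number: 242 = 81 + 156 + k, so k = 242 − 237 = 5.
Check atomic number: 94 = 32 + 62 + 0 = 94. ✓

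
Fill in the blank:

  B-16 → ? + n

Conserve mass number: 16 = A + 1, so A = 15.
Conserve atomic number: 5 = Z + 0, so Z = 5.
Z = 5 is boron, so the species is B-15.

B-15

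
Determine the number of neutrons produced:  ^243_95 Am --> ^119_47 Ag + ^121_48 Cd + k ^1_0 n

3

Conserve mass number: 243 = 119 + 121 + k, so k = 243 − 240 = 3.
Check atomic number: 95 = 47 + 48 + 0 = 95. ✓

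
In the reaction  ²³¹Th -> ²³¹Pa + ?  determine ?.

beta-minus particle

Conserve mass number: 231 = 231 + A, so A = 0.
Conserve atomic number: 90 = 91 + Z, so Z = -1.
A = 0 and Z = -1 is e⁻ — a beta-minus particle.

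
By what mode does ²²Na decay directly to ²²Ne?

beta-plus decay or electron capture

ΔA = 22 − 22 = 0; ΔZ = 10 − 11 = -1.
A is unchanged and Z drops by 1 — a proton has become a neutron (β⁺ emission or electron capture).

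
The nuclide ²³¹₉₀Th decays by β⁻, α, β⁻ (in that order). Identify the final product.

Th-227

Start: (A, Z) = (231, 90).
After β⁻: (231, 91).
After α: (227, 89).
After β⁻: (227, 90).
Z = 90 is thorium.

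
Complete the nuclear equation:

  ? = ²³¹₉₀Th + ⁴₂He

Conserve mass number: A = 231 + 4, so A = 235.
Conserve atomic number: Z = 90 + 2, so Z = 92.
Z = 92 is uranium, so the species is ²³⁵₉₂U.

U-235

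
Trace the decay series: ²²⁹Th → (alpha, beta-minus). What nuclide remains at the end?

Ac-225

Start: (A, Z) = (229, 90).
After α: (225, 88).
After β⁻: (225, 89).
Z = 89 is actinium.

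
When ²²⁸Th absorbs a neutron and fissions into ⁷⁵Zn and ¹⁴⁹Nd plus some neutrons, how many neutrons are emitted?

5

Conserve mass number: 229 = 75 + 149 + k, so k = 229 − 224 = 5.
Check atomic number: 90 = 30 + 60 + 0 = 90. ✓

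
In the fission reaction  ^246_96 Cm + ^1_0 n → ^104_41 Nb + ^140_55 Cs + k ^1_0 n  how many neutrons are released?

3

Conserve mass number: 247 = 104 + 140 + k, so k = 247 − 244 = 3.
Check atomic number: 96 = 41 + 55 + 0 = 96. ✓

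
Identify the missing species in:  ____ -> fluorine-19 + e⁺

Ne-19

Conserve mass number: A = 19 + 0, so A = 19.
Conserve atomic number: Z = 9 + 1, so Z = 10.
Z = 10 is neon, so the species is neon-19.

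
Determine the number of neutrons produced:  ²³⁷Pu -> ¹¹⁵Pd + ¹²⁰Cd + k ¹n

2

Conserve mass number: 237 = 115 + 120 + k, so k = 237 − 235 = 2.
Check atomic number: 94 = 46 + 48 + 0 = 94. ✓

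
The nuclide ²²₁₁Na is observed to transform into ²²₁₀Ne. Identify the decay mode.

beta-plus decay or electron capture

ΔA = 22 − 22 = 0; ΔZ = 10 − 11 = -1.
A is unchanged and Z drops by 1 — a proton has become a neutron (β⁺ emission or electron capture).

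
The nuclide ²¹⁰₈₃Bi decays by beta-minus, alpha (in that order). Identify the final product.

Start: (A, Z) = (210, 83).
After β⁻: (210, 84).
After α: (206, 82).
Z = 82 is lead.

Pb-206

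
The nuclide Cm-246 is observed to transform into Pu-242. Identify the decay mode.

ΔA = 242 − 246 = -4; ΔZ = 94 − 96 = -2.
A drops by 4 and Z drops by 2 — the signature of alpha emission.

alpha decay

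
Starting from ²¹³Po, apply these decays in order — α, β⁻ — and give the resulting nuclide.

Bi-209

Start: (A, Z) = (213, 84).
After α: (209, 82).
After β⁻: (209, 83).
Z = 83 is bismuth.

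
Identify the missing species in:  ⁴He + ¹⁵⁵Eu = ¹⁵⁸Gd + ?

proton

Conserve mass number: 4 + 155 = 158 + A, so A = 1.
Conserve atomic number: 2 + 63 = 64 + Z, so Z = 1.
A = 1 and Z = 1 is ¹H — a proton.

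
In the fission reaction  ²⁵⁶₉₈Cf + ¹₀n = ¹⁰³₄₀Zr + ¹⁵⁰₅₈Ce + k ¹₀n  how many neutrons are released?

4

Conserve mass number: 257 = 103 + 150 + k, so k = 257 − 253 = 4.
Check atomic number: 98 = 40 + 58 + 0 = 98. ✓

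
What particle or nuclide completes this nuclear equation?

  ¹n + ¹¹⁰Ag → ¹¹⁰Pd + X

Conserve mass number: 1 + 110 = 110 + A, so A = 1.
Conserve atomic number: 0 + 47 = 46 + Z, so Z = 1.
A = 1 and Z = 1 is ¹H — a proton.

proton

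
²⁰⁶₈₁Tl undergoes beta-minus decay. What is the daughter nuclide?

Beta-minus decay: mass number changes by +0, atomic number by +1.
A: 206 = 206; Z: 81 + 1 = 82.
Z = 82 is lead, so the daughter is ²⁰⁶₈₂Pb.

Pb-206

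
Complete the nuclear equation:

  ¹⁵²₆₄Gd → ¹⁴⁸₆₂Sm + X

Conserve mass number: 152 = 148 + A, so A = 4.
Conserve atomic number: 64 = 62 + Z, so Z = 2.
A = 4 and Z = 2 is ⁴₂He — an alpha particle.

alpha particle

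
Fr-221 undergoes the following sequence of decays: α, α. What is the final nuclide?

Start: (A, Z) = (221, 87).
After α: (217, 85).
After α: (213, 83).
Z = 83 is bismuth.

Bi-213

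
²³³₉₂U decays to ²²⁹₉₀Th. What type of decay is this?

ΔA = 229 − 233 = -4; ΔZ = 90 − 92 = -2.
A drops by 4 and Z drops by 2 — the signature of alpha emission.

alpha decay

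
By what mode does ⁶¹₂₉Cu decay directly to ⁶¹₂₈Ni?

beta-plus decay or electron capture

ΔA = 61 − 61 = 0; ΔZ = 28 − 29 = -1.
A is unchanged and Z drops by 1 — a proton has become a neutron (β⁺ emission or electron capture).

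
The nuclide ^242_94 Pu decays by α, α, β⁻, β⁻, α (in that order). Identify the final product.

Start: (A, Z) = (242, 94).
After α: (238, 92).
After α: (234, 90).
After β⁻: (234, 91).
After β⁻: (234, 92).
After α: (230, 90).
Z = 90 is thorium.

Th-230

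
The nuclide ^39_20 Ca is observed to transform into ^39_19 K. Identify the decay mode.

ΔA = 39 − 39 = 0; ΔZ = 19 − 20 = -1.
A is unchanged and Z drops by 1 — a proton has become a neutron (β⁺ emission or electron capture).

beta-plus decay or electron capture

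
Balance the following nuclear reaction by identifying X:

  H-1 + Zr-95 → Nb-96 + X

gamma ray

Conserve mass number: 1 + 95 = 96 + A, so A = 0.
Conserve atomic number: 1 + 40 = 41 + Z, so Z = 0.
A = 0 and Z = 0 is γ — a gamma ray.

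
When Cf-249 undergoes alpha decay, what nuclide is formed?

Cm-245

Alpha decay: mass number changes by -4, atomic number by -2.
A: 249 − 4 = 245; Z: 98 − 2 = 96.
Z = 96 is curium, so the daughter is Cm-245.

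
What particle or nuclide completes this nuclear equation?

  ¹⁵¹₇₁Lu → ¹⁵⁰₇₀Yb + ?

proton

Conserve mass number: 151 = 150 + A, so A = 1.
Conserve atomic number: 71 = 70 + Z, so Z = 1.
A = 1 and Z = 1 is ¹₁H — a proton.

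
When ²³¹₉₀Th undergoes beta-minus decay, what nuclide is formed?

Pa-231

Beta-minus decay: mass number changes by +0, atomic number by +1.
A: 231 = 231; Z: 90 + 1 = 91.
Z = 91 is protactinium, so the daughter is ²³¹₉₁Pa.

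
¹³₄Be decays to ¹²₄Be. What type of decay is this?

ΔA = 12 − 13 = -1; ΔZ = 4 − 4 = +0.
A drops by 1 with Z unchanged — a neutron was emitted.

neutron emission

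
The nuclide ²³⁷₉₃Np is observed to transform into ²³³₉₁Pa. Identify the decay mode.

ΔA = 233 − 237 = -4; ΔZ = 91 − 93 = -2.
A drops by 4 and Z drops by 2 — the signature of alpha emission.

alpha decay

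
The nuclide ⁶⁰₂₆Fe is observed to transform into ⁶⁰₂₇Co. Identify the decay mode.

ΔA = 60 − 60 = 0; ΔZ = 27 − 26 = +1.
A is unchanged and Z rises by 1 — a neutron has become a proton (β⁻ decay).

beta-minus decay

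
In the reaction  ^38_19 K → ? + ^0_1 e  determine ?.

Conserve mass number: 38 = A + 0, so A = 38.
Conserve atomic number: 19 = Z + 1, so Z = 18.
Z = 18 is argon, so the species is ^38_18 Ar.

Ar-38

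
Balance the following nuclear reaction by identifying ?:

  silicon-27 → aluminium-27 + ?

positron

Conserve mass number: 27 = 27 + A, so A = 0.
Conserve atomic number: 14 = 13 + Z, so Z = 1.
A = 0 and Z = 1 is e⁺ — a positron.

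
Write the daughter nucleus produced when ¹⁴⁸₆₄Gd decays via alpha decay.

Sm-144

Alpha decay: mass number changes by -4, atomic number by -2.
A: 148 − 4 = 144; Z: 64 − 2 = 62.
Z = 62 is samarium, so the daughter is ¹⁴⁴₆₂Sm.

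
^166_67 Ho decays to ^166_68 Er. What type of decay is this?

beta-minus decay

ΔA = 166 − 166 = 0; ΔZ = 68 − 67 = +1.
A is unchanged and Z rises by 1 — a neutron has become a proton (β⁻ decay).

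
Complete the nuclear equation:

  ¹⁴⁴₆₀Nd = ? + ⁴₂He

Ce-140

Conserve mass number: 144 = A + 4, so A = 140.
Conserve atomic number: 60 = Z + 2, so Z = 58.
Z = 58 is cerium, so the species is ¹⁴⁰₅₈Ce.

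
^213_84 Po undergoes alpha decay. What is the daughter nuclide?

Pb-209

Alpha decay: mass number changes by -4, atomic number by -2.
A: 213 − 4 = 209; Z: 84 − 2 = 82.
Z = 82 is lead, so the daughter is ^209_82 Pb.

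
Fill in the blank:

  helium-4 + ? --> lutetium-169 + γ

Tm-165

Conserve mass number: 4 + A = 169 + 0, so A = 165.
Conserve atomic number: 2 + Z = 71 + 0, so Z = 69.
Z = 69 is thulium, so the species is thulium-165.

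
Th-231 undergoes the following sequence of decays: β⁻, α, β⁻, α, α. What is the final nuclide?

Start: (A, Z) = (231, 90).
After β⁻: (231, 91).
After α: (227, 89).
After β⁻: (227, 90).
After α: (223, 88).
After α: (219, 86).
Z = 86 is radon.

Rn-219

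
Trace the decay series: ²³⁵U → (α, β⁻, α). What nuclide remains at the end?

Start: (A, Z) = (235, 92).
After α: (231, 90).
After β⁻: (231, 91).
After α: (227, 89).
Z = 89 is actinium.

Ac-227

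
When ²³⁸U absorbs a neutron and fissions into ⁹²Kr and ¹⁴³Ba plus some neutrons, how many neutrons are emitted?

4

Conserve mass number: 239 = 92 + 143 + k, so k = 239 − 235 = 4.
Check atomic number: 92 = 36 + 56 + 0 = 92. ✓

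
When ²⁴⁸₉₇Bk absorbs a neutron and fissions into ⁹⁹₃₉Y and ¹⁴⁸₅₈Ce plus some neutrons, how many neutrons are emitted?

2

Conserve mass number: 249 = 99 + 148 + k, so k = 249 − 247 = 2.
Check atomic number: 97 = 39 + 58 + 0 = 97. ✓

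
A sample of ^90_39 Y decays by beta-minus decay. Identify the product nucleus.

Beta-minus decay: mass number changes by +0, atomic number by +1.
A: 90 = 90; Z: 39 + 1 = 40.
Z = 40 is zirconium, so the daughter is ^90_40 Zr.

Zr-90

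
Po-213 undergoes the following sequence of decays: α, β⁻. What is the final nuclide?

Start: (A, Z) = (213, 84).
After α: (209, 82).
After β⁻: (209, 83).
Z = 83 is bismuth.

Bi-209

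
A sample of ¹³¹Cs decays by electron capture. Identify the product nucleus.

Xe-131

Electron capture: mass number changes by +0, atomic number by -1.
A: 131 = 131; Z: 55 − 1 = 54.
Z = 54 is xenon, so the daughter is ¹³¹Xe.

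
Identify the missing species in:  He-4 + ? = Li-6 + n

triton

Conserve mass number: 4 + A = 6 + 1, so A = 3.
Conserve atomic number: 2 + Z = 3 + 0, so Z = 1.
A = 3 and Z = 1 is H-3 — a triton.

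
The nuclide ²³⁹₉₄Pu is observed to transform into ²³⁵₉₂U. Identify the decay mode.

alpha decay

ΔA = 235 − 239 = -4; ΔZ = 92 − 94 = -2.
A drops by 4 and Z drops by 2 — the signature of alpha emission.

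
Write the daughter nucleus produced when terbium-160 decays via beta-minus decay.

Dy-160

Beta-minus decay: mass number changes by +0, atomic number by +1.
A: 160 = 160; Z: 65 + 1 = 66.
Z = 66 is dysprosium, so the daughter is dysprosium-160.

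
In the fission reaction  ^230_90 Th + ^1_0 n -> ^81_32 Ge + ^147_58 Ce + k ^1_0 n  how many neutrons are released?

Conserve mass number: 231 = 81 + 147 + k, so k = 231 − 228 = 3.
Check atomic number: 90 = 32 + 58 + 0 = 90. ✓

3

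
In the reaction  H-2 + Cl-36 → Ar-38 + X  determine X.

gamma ray

Conserve mass number: 2 + 36 = 38 + A, so A = 0.
Conserve atomic number: 1 + 17 = 18 + Z, so Z = 0.
A = 0 and Z = 0 is γ — a gamma ray.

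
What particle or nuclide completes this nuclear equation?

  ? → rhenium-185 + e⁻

Conserve mass number: A = 185 + 0, so A = 185.
Conserve atomic number: Z = 75 − 1, so Z = 74.
Z = 74 is tungsten, so the species is tungsten-185.

W-185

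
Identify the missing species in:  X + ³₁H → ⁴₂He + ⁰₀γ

Conserve mass number: A + 3 = 4 + 0, so A = 1.
Conserve atomic number: Z + 1 = 2 + 0, so Z = 1.
A = 1 and Z = 1 is ¹₁H — a proton.

proton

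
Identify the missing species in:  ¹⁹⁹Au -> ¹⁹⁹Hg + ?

Conserve mass number: 199 = 199 + A, so A = 0.
Conserve atomic number: 79 = 80 + Z, so Z = -1.
A = 0 and Z = -1 is e⁻ — a beta-minus particle.

beta-minus particle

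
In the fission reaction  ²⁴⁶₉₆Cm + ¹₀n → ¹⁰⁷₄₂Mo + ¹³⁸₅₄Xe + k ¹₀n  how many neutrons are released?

Conserve mass number: 247 = 107 + 138 + k, so k = 247 − 245 = 2.
Check atomic number: 96 = 42 + 54 + 0 = 96. ✓

2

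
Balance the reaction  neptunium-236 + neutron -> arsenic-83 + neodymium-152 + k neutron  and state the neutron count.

2

Conserve mass number: 237 = 83 + 152 + k, so k = 237 − 235 = 2.
Check atomic number: 93 = 33 + 60 + 0 = 93. ✓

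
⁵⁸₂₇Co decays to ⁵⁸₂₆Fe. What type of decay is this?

beta-plus decay or electron capture

ΔA = 58 − 58 = 0; ΔZ = 26 − 27 = -1.
A is unchanged and Z drops by 1 — a proton has become a neutron (β⁺ emission or electron capture).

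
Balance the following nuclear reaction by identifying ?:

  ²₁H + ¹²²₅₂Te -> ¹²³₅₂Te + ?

Conserve mass number: 2 + 122 = 123 + A, so A = 1.
Conserve atomic number: 1 + 52 = 52 + Z, so Z = 1.
A = 1 and Z = 1 is ¹₁H — a proton.

proton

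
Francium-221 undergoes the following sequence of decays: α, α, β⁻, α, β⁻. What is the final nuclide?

Bi-209

Start: (A, Z) = (221, 87).
After α: (217, 85).
After α: (213, 83).
After β⁻: (213, 84).
After α: (209, 82).
After β⁻: (209, 83).
Z = 83 is bismuth.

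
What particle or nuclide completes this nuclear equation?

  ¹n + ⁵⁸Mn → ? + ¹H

Conserve mass number: 1 + 58 = A + 1, so A = 58.
Conserve atomic number: 0 + 25 = Z + 1, so Z = 24.
Z = 24 is chromium, so the species is ⁵⁸Cr.

Cr-58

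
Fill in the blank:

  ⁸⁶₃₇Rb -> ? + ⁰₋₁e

Sr-86

Conserve mass number: 86 = A + 0, so A = 86.
Conserve atomic number: 37 = Z − 1, so Z = 38.
Z = 38 is strontium, so the species is ⁸⁶₃₈Sr.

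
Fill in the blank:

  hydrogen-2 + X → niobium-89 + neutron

Zr-88

Conserve mass number: 2 + A = 89 + 1, so A = 88.
Conserve atomic number: 1 + Z = 41 + 0, so Z = 40.
Z = 40 is zirconium, so the species is zirconium-88.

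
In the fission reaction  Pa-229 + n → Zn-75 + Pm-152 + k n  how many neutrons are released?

Conserve mass number: 230 = 75 + 152 + k, so k = 230 − 227 = 3.
Check atomic number: 91 = 30 + 61 + 0 = 91. ✓

3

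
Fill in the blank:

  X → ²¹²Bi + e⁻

Conserve mass number: A = 212 + 0, so A = 212.
Conserve atomic number: Z = 83 − 1, so Z = 82.
Z = 82 is lead, so the species is ²¹²Pb.

Pb-212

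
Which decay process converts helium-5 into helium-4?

ΔA = 4 − 5 = -1; ΔZ = 2 − 2 = +0.
A drops by 1 with Z unchanged — a neutron was emitted.

neutron emission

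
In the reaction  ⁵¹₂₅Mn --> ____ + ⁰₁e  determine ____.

Cr-51

Conserve mass number: 51 = A + 0, so A = 51.
Conserve atomic number: 25 = Z + 1, so Z = 24.
Z = 24 is chromium, so the species is ⁵¹₂₄Cr.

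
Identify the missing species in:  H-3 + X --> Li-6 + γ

Conserve mass number: 3 + A = 6 + 0, so A = 3.
Conserve atomic number: 1 + Z = 3 + 0, so Z = 2.
Z = 2 is helium, so the species is He-3.

He-3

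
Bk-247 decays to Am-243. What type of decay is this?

ΔA = 243 − 247 = -4; ΔZ = 95 − 97 = -2.
A drops by 4 and Z drops by 2 — the signature of alpha emission.

alpha decay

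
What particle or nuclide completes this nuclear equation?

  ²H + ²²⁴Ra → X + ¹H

Conserve mass number: 2 + 224 = A + 1, so A = 225.
Conserve atomic number: 1 + 88 = Z + 1, so Z = 88.
Z = 88 is radium, so the species is ²²⁵Ra.

Ra-225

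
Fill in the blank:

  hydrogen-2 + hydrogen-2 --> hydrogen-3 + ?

Conserve mass number: 2 + 2 = 3 + A, so A = 1.
Conserve atomic number: 1 + 1 = 1 + Z, so Z = 1.
A = 1 and Z = 1 is hydrogen-1 — a proton.

proton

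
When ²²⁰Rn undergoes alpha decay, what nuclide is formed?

Alpha decay: mass number changes by -4, atomic number by -2.
A: 220 − 4 = 216; Z: 86 − 2 = 84.
Z = 84 is polonium, so the daughter is ²¹⁶Po.

Po-216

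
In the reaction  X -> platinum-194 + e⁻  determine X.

Conserve mass number: A = 194 + 0, so A = 194.
Conserve atomic number: Z = 78 − 1, so Z = 77.
Z = 77 is iridium, so the species is iridium-194.

Ir-194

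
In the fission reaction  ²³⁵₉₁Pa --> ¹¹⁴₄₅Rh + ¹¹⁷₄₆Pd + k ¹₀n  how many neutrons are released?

Conserve mass number: 235 = 114 + 117 + k, so k = 235 − 231 = 4.
Check atomic number: 91 = 45 + 46 + 0 = 91. ✓

4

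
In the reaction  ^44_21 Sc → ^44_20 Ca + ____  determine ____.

Conserve mass number: 44 = 44 + A, so A = 0.
Conserve atomic number: 21 = 20 + Z, so Z = 1.
A = 0 and Z = 1 is ^0_1 e — a positron.

positron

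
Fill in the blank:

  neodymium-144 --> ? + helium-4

Conserve mass number: 144 = A + 4, so A = 140.
Conserve atomic number: 60 = Z + 2, so Z = 58.
Z = 58 is cerium, so the species is cerium-140.

Ce-140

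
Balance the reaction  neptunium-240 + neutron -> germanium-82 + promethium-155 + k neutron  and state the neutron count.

Conserve mass number: 241 = 82 + 155 + k, so k = 241 − 237 = 4.
Check atomic number: 93 = 32 + 61 + 0 = 93. ✓

4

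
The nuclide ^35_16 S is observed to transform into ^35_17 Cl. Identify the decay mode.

ΔA = 35 − 35 = 0; ΔZ = 17 − 16 = +1.
A is unchanged and Z rises by 1 — a neutron has become a proton (β⁻ decay).

beta-minus decay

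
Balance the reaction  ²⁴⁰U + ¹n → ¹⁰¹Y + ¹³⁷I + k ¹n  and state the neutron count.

3

Conserve mass number: 241 = 101 + 137 + k, so k = 241 − 238 = 3.
Check atomic number: 92 = 39 + 53 + 0 = 92. ✓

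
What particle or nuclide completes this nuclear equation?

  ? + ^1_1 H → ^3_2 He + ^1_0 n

Conserve mass number: A + 1 = 3 + 1, so A = 3.
Conserve atomic number: Z + 1 = 2 + 0, so Z = 1.
A = 3 and Z = 1 is ^3_1 H — a triton.

triton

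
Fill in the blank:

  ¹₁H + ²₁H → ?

Conserve mass number: 1 + 2 = A, so A = 3.
Conserve atomic number: 1 + 1 = Z, so Z = 2.
Z = 2 is helium, so the species is ³₂He.

He-3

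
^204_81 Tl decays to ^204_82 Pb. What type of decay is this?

beta-minus decay

ΔA = 204 − 204 = 0; ΔZ = 82 − 81 = +1.
A is unchanged and Z rises by 1 — a neutron has become a proton (β⁻ decay).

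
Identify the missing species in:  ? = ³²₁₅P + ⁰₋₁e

Conserve mass number: A = 32 + 0, so A = 32.
Conserve atomic number: Z = 15 − 1, so Z = 14.
Z = 14 is silicon, so the species is ³²₁₄Si.

Si-32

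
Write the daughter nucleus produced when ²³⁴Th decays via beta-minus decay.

Pa-234

Beta-minus decay: mass number changes by +0, atomic number by +1.
A: 234 = 234; Z: 90 + 1 = 91.
Z = 91 is protactinium, so the daughter is ²³⁴Pa.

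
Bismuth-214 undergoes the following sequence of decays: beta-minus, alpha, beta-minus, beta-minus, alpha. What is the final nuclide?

Start: (A, Z) = (214, 83).
After β⁻: (214, 84).
After α: (210, 82).
After β⁻: (210, 83).
After β⁻: (210, 84).
After α: (206, 82).
Z = 82 is lead.

Pb-206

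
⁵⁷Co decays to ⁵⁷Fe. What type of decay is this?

beta-plus decay or electron capture

ΔA = 57 − 57 = 0; ΔZ = 26 − 27 = -1.
A is unchanged and Z drops by 1 — a proton has become a neutron (β⁺ emission or electron capture).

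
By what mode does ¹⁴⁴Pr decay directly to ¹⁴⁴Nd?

ΔA = 144 − 144 = 0; ΔZ = 60 − 59 = +1.
A is unchanged and Z rises by 1 — a neutron has become a proton (β⁻ decay).

beta-minus decay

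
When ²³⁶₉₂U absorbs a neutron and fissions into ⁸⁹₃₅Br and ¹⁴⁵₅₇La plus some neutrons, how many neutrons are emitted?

3

Conserve mass number: 237 = 89 + 145 + k, so k = 237 − 234 = 3.
Check atomic number: 92 = 35 + 57 + 0 = 92. ✓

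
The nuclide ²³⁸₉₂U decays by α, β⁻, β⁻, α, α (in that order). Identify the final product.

Start: (A, Z) = (238, 92).
After α: (234, 90).
After β⁻: (234, 91).
After β⁻: (234, 92).
After α: (230, 90).
After α: (226, 88).
Z = 88 is radium.

Ra-226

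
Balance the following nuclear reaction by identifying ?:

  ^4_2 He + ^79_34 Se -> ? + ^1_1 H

Conserve mass number: 4 + 79 = A + 1, so A = 82.
Conserve atomic number: 2 + 34 = Z + 1, so Z = 35.
Z = 35 is bromine, so the species is ^82_35 Br.

Br-82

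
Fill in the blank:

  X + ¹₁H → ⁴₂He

triton

Conserve mass number: A + 1 = 4, so A = 3.
Conserve atomic number: Z + 1 = 2, so Z = 1.
A = 3 and Z = 1 is ³₁H — a triton.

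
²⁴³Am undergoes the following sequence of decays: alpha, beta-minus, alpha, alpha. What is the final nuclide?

Th-231

Start: (A, Z) = (243, 95).
After α: (239, 93).
After β⁻: (239, 94).
After α: (235, 92).
After α: (231, 90).
Z = 90 is thorium.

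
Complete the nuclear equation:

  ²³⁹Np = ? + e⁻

Conserve mass number: 239 = A + 0, so A = 239.
Conserve atomic number: 93 = Z − 1, so Z = 94.
Z = 94 is plutonium, so the species is ²³⁹Pu.

Pu-239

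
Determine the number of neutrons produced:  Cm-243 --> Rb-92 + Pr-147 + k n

Conserve mass number: 243 = 92 + 147 + k, so k = 243 − 239 = 4.
Check atomic number: 96 = 37 + 59 + 0 = 96. ✓

4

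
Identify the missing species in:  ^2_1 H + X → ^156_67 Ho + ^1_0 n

Conserve mass number: 2 + A = 156 + 1, so A = 155.
Conserve atomic number: 1 + Z = 67 + 0, so Z = 66.
Z = 66 is dysprosium, so the species is ^155_66 Dy.

Dy-155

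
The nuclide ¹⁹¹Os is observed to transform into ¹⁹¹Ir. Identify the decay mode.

ΔA = 191 − 191 = 0; ΔZ = 77 − 76 = +1.
A is unchanged and Z rises by 1 — a neutron has become a proton (β⁻ decay).

beta-minus decay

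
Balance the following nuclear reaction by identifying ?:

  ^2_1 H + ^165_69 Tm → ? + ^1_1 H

Tm-166

Conserve mass number: 2 + 165 = A + 1, so A = 166.
Conserve atomic number: 1 + 69 = Z + 1, so Z = 69.
Z = 69 is thulium, so the species is ^166_69 Tm.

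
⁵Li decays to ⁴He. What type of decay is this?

proton emission

ΔA = 4 − 5 = -1; ΔZ = 2 − 3 = -1.
A drops by 1 and Z drops by 1 — a proton was emitted.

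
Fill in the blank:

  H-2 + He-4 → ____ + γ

Li-6

Conserve mass number: 2 + 4 = A + 0, so A = 6.
Conserve atomic number: 1 + 2 = Z + 0, so Z = 3.
Z = 3 is lithium, so the species is Li-6.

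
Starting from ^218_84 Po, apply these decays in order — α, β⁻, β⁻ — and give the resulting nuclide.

Start: (A, Z) = (218, 84).
After α: (214, 82).
After β⁻: (214, 83).
After β⁻: (214, 84).
Z = 84 is polonium.

Po-214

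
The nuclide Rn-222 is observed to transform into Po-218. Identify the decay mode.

ΔA = 218 − 222 = -4; ΔZ = 84 − 86 = -2.
A drops by 4 and Z drops by 2 — the signature of alpha emission.

alpha decay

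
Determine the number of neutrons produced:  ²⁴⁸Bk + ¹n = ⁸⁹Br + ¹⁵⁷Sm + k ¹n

3

Conserve mass number: 249 = 89 + 157 + k, so k = 249 − 246 = 3.
Check atomic number: 97 = 35 + 62 + 0 = 97. ✓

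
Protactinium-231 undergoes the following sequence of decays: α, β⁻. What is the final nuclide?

Start: (A, Z) = (231, 91).
After α: (227, 89).
After β⁻: (227, 90).
Z = 90 is thorium.

Th-227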